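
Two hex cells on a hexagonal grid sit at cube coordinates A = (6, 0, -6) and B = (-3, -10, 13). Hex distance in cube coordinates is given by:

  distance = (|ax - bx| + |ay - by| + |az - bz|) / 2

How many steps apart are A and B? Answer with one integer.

|ax - bx| = |6 - (-3)| = 9
|ay - by| = |0 - (-10)| = 10
|az - bz| = |-6 - 13| = 19
distance = (9 + 10 + 19) / 2 = 38 / 2 = 19

Answer: 19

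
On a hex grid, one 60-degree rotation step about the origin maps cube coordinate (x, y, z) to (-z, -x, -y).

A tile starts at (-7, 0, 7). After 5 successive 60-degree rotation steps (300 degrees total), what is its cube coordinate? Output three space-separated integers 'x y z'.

Answer: 0 -7 7

Derivation:
Start: (-7, 0, 7)
Step 1: (-7, 0, 7) -> (-(7), -(-7), -(0)) = (-7, 7, 0)
Step 2: (-7, 7, 0) -> (-(0), -(-7), -(7)) = (0, 7, -7)
Step 3: (0, 7, -7) -> (-(-7), -(0), -(7)) = (7, 0, -7)
Step 4: (7, 0, -7) -> (-(-7), -(7), -(0)) = (7, -7, 0)
Step 5: (7, -7, 0) -> (-(0), -(7), -(-7)) = (0, -7, 7)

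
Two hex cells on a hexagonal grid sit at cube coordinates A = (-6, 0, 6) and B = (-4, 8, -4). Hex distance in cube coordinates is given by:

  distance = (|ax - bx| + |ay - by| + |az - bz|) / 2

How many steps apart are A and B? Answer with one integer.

|ax - bx| = |-6 - (-4)| = 2
|ay - by| = |0 - 8| = 8
|az - bz| = |6 - (-4)| = 10
distance = (2 + 8 + 10) / 2 = 20 / 2 = 10

Answer: 10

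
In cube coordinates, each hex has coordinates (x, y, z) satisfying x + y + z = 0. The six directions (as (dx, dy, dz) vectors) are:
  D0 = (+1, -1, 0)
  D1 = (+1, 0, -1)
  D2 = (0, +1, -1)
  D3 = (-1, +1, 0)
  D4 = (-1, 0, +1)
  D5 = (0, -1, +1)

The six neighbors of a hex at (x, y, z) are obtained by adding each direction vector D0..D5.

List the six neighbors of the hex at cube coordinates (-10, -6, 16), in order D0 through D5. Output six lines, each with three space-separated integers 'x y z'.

Answer: -9 -7 16
-9 -6 15
-10 -5 15
-11 -5 16
-11 -6 17
-10 -7 17

Derivation:
Center: (-10, -6, 16). Add each direction:
  D0: (-10, -6, 16) + (1, -1, 0) = (-9, -7, 16)
  D1: (-10, -6, 16) + (1, 0, -1) = (-9, -6, 15)
  D2: (-10, -6, 16) + (0, 1, -1) = (-10, -5, 15)
  D3: (-10, -6, 16) + (-1, 1, 0) = (-11, -5, 16)
  D4: (-10, -6, 16) + (-1, 0, 1) = (-11, -6, 17)
  D5: (-10, -6, 16) + (0, -1, 1) = (-10, -7, 17)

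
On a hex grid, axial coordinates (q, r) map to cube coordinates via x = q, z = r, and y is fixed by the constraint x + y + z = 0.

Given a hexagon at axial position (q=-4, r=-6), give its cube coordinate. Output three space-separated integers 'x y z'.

Answer: -4 10 -6

Derivation:
x = q = -4
z = r = -6
y = -x - z = -(-4) - (-6) = 10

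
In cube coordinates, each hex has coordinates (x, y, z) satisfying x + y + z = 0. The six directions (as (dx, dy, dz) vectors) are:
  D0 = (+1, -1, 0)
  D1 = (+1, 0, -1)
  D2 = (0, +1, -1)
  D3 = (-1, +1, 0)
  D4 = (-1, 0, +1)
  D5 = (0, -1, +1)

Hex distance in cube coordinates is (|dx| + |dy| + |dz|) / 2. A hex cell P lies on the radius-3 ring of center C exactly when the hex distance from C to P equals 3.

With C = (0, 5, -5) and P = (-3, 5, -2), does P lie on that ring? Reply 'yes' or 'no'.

Answer: yes

Derivation:
|px - cx| = |-3 - 0| = 3
|py - cy| = |5 - 5| = 0
|pz - cz| = |-2 - (-5)| = 3
distance = (3+0+3)/2 = 6/2 = 3
radius = 3; distance == radius -> yes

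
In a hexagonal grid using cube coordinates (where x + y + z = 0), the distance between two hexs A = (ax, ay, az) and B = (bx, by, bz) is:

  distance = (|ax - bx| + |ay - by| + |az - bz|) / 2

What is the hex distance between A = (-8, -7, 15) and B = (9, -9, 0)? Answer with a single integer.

Answer: 17

Derivation:
|ax - bx| = |-8 - 9| = 17
|ay - by| = |-7 - (-9)| = 2
|az - bz| = |15 - 0| = 15
distance = (17 + 2 + 15) / 2 = 34 / 2 = 17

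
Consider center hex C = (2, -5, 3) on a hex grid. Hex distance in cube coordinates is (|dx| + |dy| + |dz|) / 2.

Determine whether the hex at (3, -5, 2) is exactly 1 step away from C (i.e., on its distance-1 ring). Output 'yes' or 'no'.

Answer: yes

Derivation:
|px - cx| = |3 - 2| = 1
|py - cy| = |-5 - (-5)| = 0
|pz - cz| = |2 - 3| = 1
distance = (1+0+1)/2 = 2/2 = 1
radius = 1; distance == radius -> yes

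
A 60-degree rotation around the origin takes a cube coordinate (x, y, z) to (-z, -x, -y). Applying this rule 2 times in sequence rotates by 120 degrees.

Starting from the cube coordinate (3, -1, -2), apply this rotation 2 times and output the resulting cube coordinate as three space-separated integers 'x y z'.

Answer: -1 -2 3

Derivation:
Start: (3, -1, -2)
Step 1: (3, -1, -2) -> (-(-2), -(3), -(-1)) = (2, -3, 1)
Step 2: (2, -3, 1) -> (-(1), -(2), -(-3)) = (-1, -2, 3)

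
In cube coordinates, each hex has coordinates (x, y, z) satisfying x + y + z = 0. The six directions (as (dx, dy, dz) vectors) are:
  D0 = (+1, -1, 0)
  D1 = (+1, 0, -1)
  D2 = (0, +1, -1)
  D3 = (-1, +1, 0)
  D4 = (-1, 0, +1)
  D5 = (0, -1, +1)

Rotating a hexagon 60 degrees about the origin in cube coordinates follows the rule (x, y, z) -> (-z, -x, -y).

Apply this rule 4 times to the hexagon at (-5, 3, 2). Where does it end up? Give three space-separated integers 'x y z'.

Answer: 2 -5 3

Derivation:
Start: (-5, 3, 2)
Step 1: (-5, 3, 2) -> (-(2), -(-5), -(3)) = (-2, 5, -3)
Step 2: (-2, 5, -3) -> (-(-3), -(-2), -(5)) = (3, 2, -5)
Step 3: (3, 2, -5) -> (-(-5), -(3), -(2)) = (5, -3, -2)
Step 4: (5, -3, -2) -> (-(-2), -(5), -(-3)) = (2, -5, 3)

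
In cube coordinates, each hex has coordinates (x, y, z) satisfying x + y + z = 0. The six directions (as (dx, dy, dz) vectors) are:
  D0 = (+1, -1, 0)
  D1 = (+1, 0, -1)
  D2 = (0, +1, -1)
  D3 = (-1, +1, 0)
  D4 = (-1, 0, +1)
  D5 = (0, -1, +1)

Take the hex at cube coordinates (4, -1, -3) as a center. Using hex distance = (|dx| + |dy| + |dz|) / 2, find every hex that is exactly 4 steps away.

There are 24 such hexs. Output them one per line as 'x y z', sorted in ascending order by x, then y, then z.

Answer: 0 -1 1
0 0 0
0 1 -1
0 2 -2
0 3 -3
1 -2 1
1 3 -4
2 -3 1
2 3 -5
3 -4 1
3 3 -6
4 -5 1
4 3 -7
5 -5 0
5 2 -7
6 -5 -1
6 1 -7
7 -5 -2
7 0 -7
8 -5 -3
8 -4 -4
8 -3 -5
8 -2 -6
8 -1 -7

Derivation:
Walk ring at distance 4 from (4, -1, -3):
Start at center + D4*4 = (0, -1, 1)
  hex 0: (0, -1, 1)
  hex 1: (1, -2, 1)
  hex 2: (2, -3, 1)
  hex 3: (3, -4, 1)
  hex 4: (4, -5, 1)
  hex 5: (5, -5, 0)
  hex 6: (6, -5, -1)
  hex 7: (7, -5, -2)
  hex 8: (8, -5, -3)
  hex 9: (8, -4, -4)
  hex 10: (8, -3, -5)
  hex 11: (8, -2, -6)
  hex 12: (8, -1, -7)
  hex 13: (7, 0, -7)
  hex 14: (6, 1, -7)
  hex 15: (5, 2, -7)
  hex 16: (4, 3, -7)
  hex 17: (3, 3, -6)
  hex 18: (2, 3, -5)
  hex 19: (1, 3, -4)
  hex 20: (0, 3, -3)
  hex 21: (0, 2, -2)
  hex 22: (0, 1, -1)
  hex 23: (0, 0, 0)
Sorted: 24 hexes.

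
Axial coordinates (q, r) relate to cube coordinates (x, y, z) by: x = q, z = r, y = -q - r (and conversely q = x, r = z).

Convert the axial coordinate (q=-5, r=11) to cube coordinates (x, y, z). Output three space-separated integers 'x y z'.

x = q = -5
z = r = 11
y = -x - z = -(-5) - (11) = -6

Answer: -5 -6 11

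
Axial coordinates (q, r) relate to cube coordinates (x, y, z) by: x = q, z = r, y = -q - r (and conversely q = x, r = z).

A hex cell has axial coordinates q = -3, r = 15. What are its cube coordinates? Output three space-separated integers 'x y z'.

Answer: -3 -12 15

Derivation:
x = q = -3
z = r = 15
y = -x - z = -(-3) - (15) = -12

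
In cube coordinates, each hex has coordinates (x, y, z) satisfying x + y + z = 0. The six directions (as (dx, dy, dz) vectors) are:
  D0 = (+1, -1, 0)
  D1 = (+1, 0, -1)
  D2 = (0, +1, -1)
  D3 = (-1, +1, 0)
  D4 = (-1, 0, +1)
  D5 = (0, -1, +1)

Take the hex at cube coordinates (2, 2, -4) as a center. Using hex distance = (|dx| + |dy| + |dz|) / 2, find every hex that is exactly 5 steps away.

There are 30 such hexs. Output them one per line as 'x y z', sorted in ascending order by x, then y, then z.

Answer: -3 2 1
-3 3 0
-3 4 -1
-3 5 -2
-3 6 -3
-3 7 -4
-2 1 1
-2 7 -5
-1 0 1
-1 7 -6
0 -1 1
0 7 -7
1 -2 1
1 7 -8
2 -3 1
2 7 -9
3 -3 0
3 6 -9
4 -3 -1
4 5 -9
5 -3 -2
5 4 -9
6 -3 -3
6 3 -9
7 -3 -4
7 -2 -5
7 -1 -6
7 0 -7
7 1 -8
7 2 -9

Derivation:
Walk ring at distance 5 from (2, 2, -4):
Start at center + D4*5 = (-3, 2, 1)
  hex 0: (-3, 2, 1)
  hex 1: (-2, 1, 1)
  hex 2: (-1, 0, 1)
  hex 3: (0, -1, 1)
  hex 4: (1, -2, 1)
  hex 5: (2, -3, 1)
  hex 6: (3, -3, 0)
  hex 7: (4, -3, -1)
  hex 8: (5, -3, -2)
  hex 9: (6, -3, -3)
  hex 10: (7, -3, -4)
  hex 11: (7, -2, -5)
  hex 12: (7, -1, -6)
  hex 13: (7, 0, -7)
  hex 14: (7, 1, -8)
  hex 15: (7, 2, -9)
  hex 16: (6, 3, -9)
  hex 17: (5, 4, -9)
  hex 18: (4, 5, -9)
  hex 19: (3, 6, -9)
  hex 20: (2, 7, -9)
  hex 21: (1, 7, -8)
  hex 22: (0, 7, -7)
  hex 23: (-1, 7, -6)
  hex 24: (-2, 7, -5)
  hex 25: (-3, 7, -4)
  hex 26: (-3, 6, -3)
  hex 27: (-3, 5, -2)
  hex 28: (-3, 4, -1)
  hex 29: (-3, 3, 0)
Sorted: 30 hexes.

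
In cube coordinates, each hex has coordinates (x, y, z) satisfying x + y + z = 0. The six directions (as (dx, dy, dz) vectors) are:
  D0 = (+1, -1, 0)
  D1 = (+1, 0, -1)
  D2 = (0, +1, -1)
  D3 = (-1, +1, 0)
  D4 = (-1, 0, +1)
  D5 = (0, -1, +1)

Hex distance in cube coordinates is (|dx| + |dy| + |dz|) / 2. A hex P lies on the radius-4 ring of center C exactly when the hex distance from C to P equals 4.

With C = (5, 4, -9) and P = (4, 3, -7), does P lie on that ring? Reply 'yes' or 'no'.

Answer: no

Derivation:
|px - cx| = |4 - 5| = 1
|py - cy| = |3 - 4| = 1
|pz - cz| = |-7 - (-9)| = 2
distance = (1+1+2)/2 = 4/2 = 2
radius = 4; distance != radius -> no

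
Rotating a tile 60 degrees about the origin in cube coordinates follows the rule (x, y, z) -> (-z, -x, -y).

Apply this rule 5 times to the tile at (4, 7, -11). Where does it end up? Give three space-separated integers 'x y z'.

Answer: -7 11 -4

Derivation:
Start: (4, 7, -11)
Step 1: (4, 7, -11) -> (-(-11), -(4), -(7)) = (11, -4, -7)
Step 2: (11, -4, -7) -> (-(-7), -(11), -(-4)) = (7, -11, 4)
Step 3: (7, -11, 4) -> (-(4), -(7), -(-11)) = (-4, -7, 11)
Step 4: (-4, -7, 11) -> (-(11), -(-4), -(-7)) = (-11, 4, 7)
Step 5: (-11, 4, 7) -> (-(7), -(-11), -(4)) = (-7, 11, -4)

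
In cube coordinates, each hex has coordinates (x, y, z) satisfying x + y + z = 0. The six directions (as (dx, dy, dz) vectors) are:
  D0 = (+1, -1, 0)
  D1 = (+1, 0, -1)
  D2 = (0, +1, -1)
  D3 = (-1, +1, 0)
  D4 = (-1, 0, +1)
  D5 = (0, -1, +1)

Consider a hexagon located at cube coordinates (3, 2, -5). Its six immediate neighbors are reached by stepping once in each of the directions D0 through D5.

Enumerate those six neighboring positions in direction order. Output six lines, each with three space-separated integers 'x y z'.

Answer: 4 1 -5
4 2 -6
3 3 -6
2 3 -5
2 2 -4
3 1 -4

Derivation:
Center: (3, 2, -5). Add each direction:
  D0: (3, 2, -5) + (1, -1, 0) = (4, 1, -5)
  D1: (3, 2, -5) + (1, 0, -1) = (4, 2, -6)
  D2: (3, 2, -5) + (0, 1, -1) = (3, 3, -6)
  D3: (3, 2, -5) + (-1, 1, 0) = (2, 3, -5)
  D4: (3, 2, -5) + (-1, 0, 1) = (2, 2, -4)
  D5: (3, 2, -5) + (0, -1, 1) = (3, 1, -4)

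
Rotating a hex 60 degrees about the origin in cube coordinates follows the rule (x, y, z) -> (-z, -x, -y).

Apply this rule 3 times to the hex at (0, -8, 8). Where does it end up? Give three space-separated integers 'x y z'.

Answer: 0 8 -8

Derivation:
Start: (0, -8, 8)
Step 1: (0, -8, 8) -> (-(8), -(0), -(-8)) = (-8, 0, 8)
Step 2: (-8, 0, 8) -> (-(8), -(-8), -(0)) = (-8, 8, 0)
Step 3: (-8, 8, 0) -> (-(0), -(-8), -(8)) = (0, 8, -8)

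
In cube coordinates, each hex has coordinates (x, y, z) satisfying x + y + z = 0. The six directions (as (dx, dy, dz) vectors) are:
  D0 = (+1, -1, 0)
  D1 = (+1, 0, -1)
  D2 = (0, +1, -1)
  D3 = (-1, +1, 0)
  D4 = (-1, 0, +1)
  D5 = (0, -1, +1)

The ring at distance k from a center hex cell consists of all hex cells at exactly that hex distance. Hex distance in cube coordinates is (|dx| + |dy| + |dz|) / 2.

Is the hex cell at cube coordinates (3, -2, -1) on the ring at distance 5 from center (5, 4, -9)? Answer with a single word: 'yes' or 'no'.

|px - cx| = |3 - 5| = 2
|py - cy| = |-2 - 4| = 6
|pz - cz| = |-1 - (-9)| = 8
distance = (2+6+8)/2 = 16/2 = 8
radius = 5; distance != radius -> no

Answer: no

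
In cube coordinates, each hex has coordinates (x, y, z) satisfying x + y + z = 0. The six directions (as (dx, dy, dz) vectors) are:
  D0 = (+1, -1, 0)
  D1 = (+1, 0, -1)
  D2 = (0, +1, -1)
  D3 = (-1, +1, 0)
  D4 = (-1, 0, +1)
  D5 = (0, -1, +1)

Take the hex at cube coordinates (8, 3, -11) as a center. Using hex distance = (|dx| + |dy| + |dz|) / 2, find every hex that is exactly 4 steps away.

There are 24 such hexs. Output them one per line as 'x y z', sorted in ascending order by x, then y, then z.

Walk ring at distance 4 from (8, 3, -11):
Start at center + D4*4 = (4, 3, -7)
  hex 0: (4, 3, -7)
  hex 1: (5, 2, -7)
  hex 2: (6, 1, -7)
  hex 3: (7, 0, -7)
  hex 4: (8, -1, -7)
  hex 5: (9, -1, -8)
  hex 6: (10, -1, -9)
  hex 7: (11, -1, -10)
  hex 8: (12, -1, -11)
  hex 9: (12, 0, -12)
  hex 10: (12, 1, -13)
  hex 11: (12, 2, -14)
  hex 12: (12, 3, -15)
  hex 13: (11, 4, -15)
  hex 14: (10, 5, -15)
  hex 15: (9, 6, -15)
  hex 16: (8, 7, -15)
  hex 17: (7, 7, -14)
  hex 18: (6, 7, -13)
  hex 19: (5, 7, -12)
  hex 20: (4, 7, -11)
  hex 21: (4, 6, -10)
  hex 22: (4, 5, -9)
  hex 23: (4, 4, -8)
Sorted: 24 hexes.

Answer: 4 3 -7
4 4 -8
4 5 -9
4 6 -10
4 7 -11
5 2 -7
5 7 -12
6 1 -7
6 7 -13
7 0 -7
7 7 -14
8 -1 -7
8 7 -15
9 -1 -8
9 6 -15
10 -1 -9
10 5 -15
11 -1 -10
11 4 -15
12 -1 -11
12 0 -12
12 1 -13
12 2 -14
12 3 -15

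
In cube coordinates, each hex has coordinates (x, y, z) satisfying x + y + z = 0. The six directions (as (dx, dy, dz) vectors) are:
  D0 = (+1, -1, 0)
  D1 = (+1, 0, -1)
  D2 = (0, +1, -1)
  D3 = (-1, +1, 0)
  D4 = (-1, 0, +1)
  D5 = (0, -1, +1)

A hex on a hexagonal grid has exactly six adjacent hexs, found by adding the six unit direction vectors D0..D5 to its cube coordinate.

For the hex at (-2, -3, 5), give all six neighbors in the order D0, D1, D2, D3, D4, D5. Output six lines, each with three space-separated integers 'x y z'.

Answer: -1 -4 5
-1 -3 4
-2 -2 4
-3 -2 5
-3 -3 6
-2 -4 6

Derivation:
Center: (-2, -3, 5). Add each direction:
  D0: (-2, -3, 5) + (1, -1, 0) = (-1, -4, 5)
  D1: (-2, -3, 5) + (1, 0, -1) = (-1, -3, 4)
  D2: (-2, -3, 5) + (0, 1, -1) = (-2, -2, 4)
  D3: (-2, -3, 5) + (-1, 1, 0) = (-3, -2, 5)
  D4: (-2, -3, 5) + (-1, 0, 1) = (-3, -3, 6)
  D5: (-2, -3, 5) + (0, -1, 1) = (-2, -4, 6)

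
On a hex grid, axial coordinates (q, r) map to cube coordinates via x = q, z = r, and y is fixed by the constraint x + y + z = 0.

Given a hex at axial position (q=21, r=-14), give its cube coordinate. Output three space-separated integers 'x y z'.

Answer: 21 -7 -14

Derivation:
x = q = 21
z = r = -14
y = -x - z = -(21) - (-14) = -7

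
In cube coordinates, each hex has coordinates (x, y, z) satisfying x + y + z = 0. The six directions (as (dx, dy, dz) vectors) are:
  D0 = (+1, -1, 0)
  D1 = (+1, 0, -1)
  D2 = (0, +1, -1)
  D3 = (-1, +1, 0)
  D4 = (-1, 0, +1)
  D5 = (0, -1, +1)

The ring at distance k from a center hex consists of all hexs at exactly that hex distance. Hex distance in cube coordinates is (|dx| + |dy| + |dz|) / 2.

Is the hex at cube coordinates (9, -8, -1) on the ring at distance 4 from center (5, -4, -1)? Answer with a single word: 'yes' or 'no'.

|px - cx| = |9 - 5| = 4
|py - cy| = |-8 - (-4)| = 4
|pz - cz| = |-1 - (-1)| = 0
distance = (4+4+0)/2 = 8/2 = 4
radius = 4; distance == radius -> yes

Answer: yes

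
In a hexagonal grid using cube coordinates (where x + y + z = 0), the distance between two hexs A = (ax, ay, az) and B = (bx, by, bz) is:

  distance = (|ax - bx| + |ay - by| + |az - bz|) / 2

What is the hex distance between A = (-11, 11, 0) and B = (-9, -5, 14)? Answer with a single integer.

Answer: 16

Derivation:
|ax - bx| = |-11 - (-9)| = 2
|ay - by| = |11 - (-5)| = 16
|az - bz| = |0 - 14| = 14
distance = (2 + 16 + 14) / 2 = 32 / 2 = 16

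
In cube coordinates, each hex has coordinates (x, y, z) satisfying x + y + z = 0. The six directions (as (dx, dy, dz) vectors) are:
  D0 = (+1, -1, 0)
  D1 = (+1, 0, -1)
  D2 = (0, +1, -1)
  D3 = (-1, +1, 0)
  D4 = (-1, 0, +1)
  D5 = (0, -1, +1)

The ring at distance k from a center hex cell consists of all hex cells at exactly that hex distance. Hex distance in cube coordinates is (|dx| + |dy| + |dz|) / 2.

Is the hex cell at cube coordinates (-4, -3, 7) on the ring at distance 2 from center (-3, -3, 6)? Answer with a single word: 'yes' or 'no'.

Answer: no

Derivation:
|px - cx| = |-4 - (-3)| = 1
|py - cy| = |-3 - (-3)| = 0
|pz - cz| = |7 - 6| = 1
distance = (1+0+1)/2 = 2/2 = 1
radius = 2; distance != radius -> no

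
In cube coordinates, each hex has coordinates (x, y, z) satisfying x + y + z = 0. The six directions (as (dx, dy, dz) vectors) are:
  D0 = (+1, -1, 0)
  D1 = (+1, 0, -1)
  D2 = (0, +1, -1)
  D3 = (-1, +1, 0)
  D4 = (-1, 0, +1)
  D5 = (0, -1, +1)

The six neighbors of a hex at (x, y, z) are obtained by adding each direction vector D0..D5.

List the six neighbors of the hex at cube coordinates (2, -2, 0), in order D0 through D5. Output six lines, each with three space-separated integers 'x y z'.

Answer: 3 -3 0
3 -2 -1
2 -1 -1
1 -1 0
1 -2 1
2 -3 1

Derivation:
Center: (2, -2, 0). Add each direction:
  D0: (2, -2, 0) + (1, -1, 0) = (3, -3, 0)
  D1: (2, -2, 0) + (1, 0, -1) = (3, -2, -1)
  D2: (2, -2, 0) + (0, 1, -1) = (2, -1, -1)
  D3: (2, -2, 0) + (-1, 1, 0) = (1, -1, 0)
  D4: (2, -2, 0) + (-1, 0, 1) = (1, -2, 1)
  D5: (2, -2, 0) + (0, -1, 1) = (2, -3, 1)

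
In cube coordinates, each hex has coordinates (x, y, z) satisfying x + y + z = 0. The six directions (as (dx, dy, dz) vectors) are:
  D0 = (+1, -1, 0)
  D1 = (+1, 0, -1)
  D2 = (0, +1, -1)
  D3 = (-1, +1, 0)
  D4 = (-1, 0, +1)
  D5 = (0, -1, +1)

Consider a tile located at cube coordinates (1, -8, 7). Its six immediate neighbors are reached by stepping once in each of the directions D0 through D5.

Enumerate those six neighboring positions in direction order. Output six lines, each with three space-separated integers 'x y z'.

Answer: 2 -9 7
2 -8 6
1 -7 6
0 -7 7
0 -8 8
1 -9 8

Derivation:
Center: (1, -8, 7). Add each direction:
  D0: (1, -8, 7) + (1, -1, 0) = (2, -9, 7)
  D1: (1, -8, 7) + (1, 0, -1) = (2, -8, 6)
  D2: (1, -8, 7) + (0, 1, -1) = (1, -7, 6)
  D3: (1, -8, 7) + (-1, 1, 0) = (0, -7, 7)
  D4: (1, -8, 7) + (-1, 0, 1) = (0, -8, 8)
  D5: (1, -8, 7) + (0, -1, 1) = (1, -9, 8)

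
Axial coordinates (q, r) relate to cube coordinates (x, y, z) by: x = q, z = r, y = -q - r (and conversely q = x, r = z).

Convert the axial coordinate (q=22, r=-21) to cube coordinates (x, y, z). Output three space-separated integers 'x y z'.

x = q = 22
z = r = -21
y = -x - z = -(22) - (-21) = -1

Answer: 22 -1 -21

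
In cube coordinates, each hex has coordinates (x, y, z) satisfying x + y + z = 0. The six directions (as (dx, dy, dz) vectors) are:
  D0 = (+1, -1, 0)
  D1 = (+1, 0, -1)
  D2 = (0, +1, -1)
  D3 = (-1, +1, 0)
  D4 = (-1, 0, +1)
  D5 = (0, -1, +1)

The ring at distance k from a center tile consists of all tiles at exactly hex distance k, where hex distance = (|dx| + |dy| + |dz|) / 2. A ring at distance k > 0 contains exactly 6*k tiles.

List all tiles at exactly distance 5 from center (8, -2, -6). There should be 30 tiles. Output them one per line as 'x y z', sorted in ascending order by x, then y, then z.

Walk ring at distance 5 from (8, -2, -6):
Start at center + D4*5 = (3, -2, -1)
  hex 0: (3, -2, -1)
  hex 1: (4, -3, -1)
  hex 2: (5, -4, -1)
  hex 3: (6, -5, -1)
  hex 4: (7, -6, -1)
  hex 5: (8, -7, -1)
  hex 6: (9, -7, -2)
  hex 7: (10, -7, -3)
  hex 8: (11, -7, -4)
  hex 9: (12, -7, -5)
  hex 10: (13, -7, -6)
  hex 11: (13, -6, -7)
  hex 12: (13, -5, -8)
  hex 13: (13, -4, -9)
  hex 14: (13, -3, -10)
  hex 15: (13, -2, -11)
  hex 16: (12, -1, -11)
  hex 17: (11, 0, -11)
  hex 18: (10, 1, -11)
  hex 19: (9, 2, -11)
  hex 20: (8, 3, -11)
  hex 21: (7, 3, -10)
  hex 22: (6, 3, -9)
  hex 23: (5, 3, -8)
  hex 24: (4, 3, -7)
  hex 25: (3, 3, -6)
  hex 26: (3, 2, -5)
  hex 27: (3, 1, -4)
  hex 28: (3, 0, -3)
  hex 29: (3, -1, -2)
Sorted: 30 hexes.

Answer: 3 -2 -1
3 -1 -2
3 0 -3
3 1 -4
3 2 -5
3 3 -6
4 -3 -1
4 3 -7
5 -4 -1
5 3 -8
6 -5 -1
6 3 -9
7 -6 -1
7 3 -10
8 -7 -1
8 3 -11
9 -7 -2
9 2 -11
10 -7 -3
10 1 -11
11 -7 -4
11 0 -11
12 -7 -5
12 -1 -11
13 -7 -6
13 -6 -7
13 -5 -8
13 -4 -9
13 -3 -10
13 -2 -11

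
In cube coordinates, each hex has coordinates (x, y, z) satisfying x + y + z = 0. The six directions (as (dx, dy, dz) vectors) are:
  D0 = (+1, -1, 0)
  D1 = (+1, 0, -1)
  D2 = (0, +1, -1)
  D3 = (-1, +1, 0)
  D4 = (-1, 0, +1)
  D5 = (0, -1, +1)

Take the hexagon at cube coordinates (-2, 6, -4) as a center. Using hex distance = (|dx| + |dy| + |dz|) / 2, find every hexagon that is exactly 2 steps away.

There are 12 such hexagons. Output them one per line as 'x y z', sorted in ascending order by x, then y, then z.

Answer: -4 6 -2
-4 7 -3
-4 8 -4
-3 5 -2
-3 8 -5
-2 4 -2
-2 8 -6
-1 4 -3
-1 7 -6
0 4 -4
0 5 -5
0 6 -6

Derivation:
Walk ring at distance 2 from (-2, 6, -4):
Start at center + D4*2 = (-4, 6, -2)
  hex 0: (-4, 6, -2)
  hex 1: (-3, 5, -2)
  hex 2: (-2, 4, -2)
  hex 3: (-1, 4, -3)
  hex 4: (0, 4, -4)
  hex 5: (0, 5, -5)
  hex 6: (0, 6, -6)
  hex 7: (-1, 7, -6)
  hex 8: (-2, 8, -6)
  hex 9: (-3, 8, -5)
  hex 10: (-4, 8, -4)
  hex 11: (-4, 7, -3)
Sorted: 12 hexes.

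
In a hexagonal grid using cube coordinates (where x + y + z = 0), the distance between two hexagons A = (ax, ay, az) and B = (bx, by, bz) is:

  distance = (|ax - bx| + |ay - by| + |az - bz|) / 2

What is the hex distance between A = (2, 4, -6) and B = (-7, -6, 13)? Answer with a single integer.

Answer: 19

Derivation:
|ax - bx| = |2 - (-7)| = 9
|ay - by| = |4 - (-6)| = 10
|az - bz| = |-6 - 13| = 19
distance = (9 + 10 + 19) / 2 = 38 / 2 = 19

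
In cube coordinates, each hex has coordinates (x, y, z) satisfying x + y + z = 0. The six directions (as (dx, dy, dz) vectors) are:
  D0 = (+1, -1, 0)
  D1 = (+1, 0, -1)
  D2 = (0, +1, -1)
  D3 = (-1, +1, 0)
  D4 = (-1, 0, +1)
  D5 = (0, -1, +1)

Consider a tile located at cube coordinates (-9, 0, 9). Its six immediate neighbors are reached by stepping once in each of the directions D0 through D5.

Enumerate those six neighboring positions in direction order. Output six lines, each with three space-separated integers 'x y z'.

Center: (-9, 0, 9). Add each direction:
  D0: (-9, 0, 9) + (1, -1, 0) = (-8, -1, 9)
  D1: (-9, 0, 9) + (1, 0, -1) = (-8, 0, 8)
  D2: (-9, 0, 9) + (0, 1, -1) = (-9, 1, 8)
  D3: (-9, 0, 9) + (-1, 1, 0) = (-10, 1, 9)
  D4: (-9, 0, 9) + (-1, 0, 1) = (-10, 0, 10)
  D5: (-9, 0, 9) + (0, -1, 1) = (-9, -1, 10)

Answer: -8 -1 9
-8 0 8
-9 1 8
-10 1 9
-10 0 10
-9 -1 10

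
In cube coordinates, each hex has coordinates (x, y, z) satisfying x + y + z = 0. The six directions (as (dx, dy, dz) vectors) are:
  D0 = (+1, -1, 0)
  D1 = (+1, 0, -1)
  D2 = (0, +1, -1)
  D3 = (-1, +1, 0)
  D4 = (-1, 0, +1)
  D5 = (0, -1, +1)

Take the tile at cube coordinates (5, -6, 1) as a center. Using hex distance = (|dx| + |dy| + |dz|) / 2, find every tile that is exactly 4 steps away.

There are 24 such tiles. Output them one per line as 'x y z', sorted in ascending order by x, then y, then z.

Walk ring at distance 4 from (5, -6, 1):
Start at center + D4*4 = (1, -6, 5)
  hex 0: (1, -6, 5)
  hex 1: (2, -7, 5)
  hex 2: (3, -8, 5)
  hex 3: (4, -9, 5)
  hex 4: (5, -10, 5)
  hex 5: (6, -10, 4)
  hex 6: (7, -10, 3)
  hex 7: (8, -10, 2)
  hex 8: (9, -10, 1)
  hex 9: (9, -9, 0)
  hex 10: (9, -8, -1)
  hex 11: (9, -7, -2)
  hex 12: (9, -6, -3)
  hex 13: (8, -5, -3)
  hex 14: (7, -4, -3)
  hex 15: (6, -3, -3)
  hex 16: (5, -2, -3)
  hex 17: (4, -2, -2)
  hex 18: (3, -2, -1)
  hex 19: (2, -2, 0)
  hex 20: (1, -2, 1)
  hex 21: (1, -3, 2)
  hex 22: (1, -4, 3)
  hex 23: (1, -5, 4)
Sorted: 24 hexes.

Answer: 1 -6 5
1 -5 4
1 -4 3
1 -3 2
1 -2 1
2 -7 5
2 -2 0
3 -8 5
3 -2 -1
4 -9 5
4 -2 -2
5 -10 5
5 -2 -3
6 -10 4
6 -3 -3
7 -10 3
7 -4 -3
8 -10 2
8 -5 -3
9 -10 1
9 -9 0
9 -8 -1
9 -7 -2
9 -6 -3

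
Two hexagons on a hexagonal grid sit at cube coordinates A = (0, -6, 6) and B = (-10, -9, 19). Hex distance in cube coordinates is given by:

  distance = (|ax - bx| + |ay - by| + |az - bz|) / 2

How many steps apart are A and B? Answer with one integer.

Answer: 13

Derivation:
|ax - bx| = |0 - (-10)| = 10
|ay - by| = |-6 - (-9)| = 3
|az - bz| = |6 - 19| = 13
distance = (10 + 3 + 13) / 2 = 26 / 2 = 13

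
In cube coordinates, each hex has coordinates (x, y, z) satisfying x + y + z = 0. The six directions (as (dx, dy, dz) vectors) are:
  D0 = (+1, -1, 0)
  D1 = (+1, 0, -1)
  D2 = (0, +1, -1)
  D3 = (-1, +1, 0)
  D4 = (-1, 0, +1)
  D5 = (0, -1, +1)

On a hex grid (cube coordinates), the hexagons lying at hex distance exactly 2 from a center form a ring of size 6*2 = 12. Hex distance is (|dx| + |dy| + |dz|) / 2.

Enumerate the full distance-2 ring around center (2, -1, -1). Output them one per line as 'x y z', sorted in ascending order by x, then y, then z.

Answer: 0 -1 1
0 0 0
0 1 -1
1 -2 1
1 1 -2
2 -3 1
2 1 -3
3 -3 0
3 0 -3
4 -3 -1
4 -2 -2
4 -1 -3

Derivation:
Walk ring at distance 2 from (2, -1, -1):
Start at center + D4*2 = (0, -1, 1)
  hex 0: (0, -1, 1)
  hex 1: (1, -2, 1)
  hex 2: (2, -3, 1)
  hex 3: (3, -3, 0)
  hex 4: (4, -3, -1)
  hex 5: (4, -2, -2)
  hex 6: (4, -1, -3)
  hex 7: (3, 0, -3)
  hex 8: (2, 1, -3)
  hex 9: (1, 1, -2)
  hex 10: (0, 1, -1)
  hex 11: (0, 0, 0)
Sorted: 12 hexes.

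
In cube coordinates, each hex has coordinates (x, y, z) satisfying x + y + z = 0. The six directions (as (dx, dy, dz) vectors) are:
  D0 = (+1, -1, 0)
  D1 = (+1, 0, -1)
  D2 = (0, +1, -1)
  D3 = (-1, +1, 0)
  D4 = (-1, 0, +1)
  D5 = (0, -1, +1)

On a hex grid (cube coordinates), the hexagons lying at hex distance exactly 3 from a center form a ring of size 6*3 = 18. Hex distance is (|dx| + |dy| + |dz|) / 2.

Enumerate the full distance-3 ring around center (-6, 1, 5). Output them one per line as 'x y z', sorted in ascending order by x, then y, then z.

Walk ring at distance 3 from (-6, 1, 5):
Start at center + D4*3 = (-9, 1, 8)
  hex 0: (-9, 1, 8)
  hex 1: (-8, 0, 8)
  hex 2: (-7, -1, 8)
  hex 3: (-6, -2, 8)
  hex 4: (-5, -2, 7)
  hex 5: (-4, -2, 6)
  hex 6: (-3, -2, 5)
  hex 7: (-3, -1, 4)
  hex 8: (-3, 0, 3)
  hex 9: (-3, 1, 2)
  hex 10: (-4, 2, 2)
  hex 11: (-5, 3, 2)
  hex 12: (-6, 4, 2)
  hex 13: (-7, 4, 3)
  hex 14: (-8, 4, 4)
  hex 15: (-9, 4, 5)
  hex 16: (-9, 3, 6)
  hex 17: (-9, 2, 7)
Sorted: 18 hexes.

Answer: -9 1 8
-9 2 7
-9 3 6
-9 4 5
-8 0 8
-8 4 4
-7 -1 8
-7 4 3
-6 -2 8
-6 4 2
-5 -2 7
-5 3 2
-4 -2 6
-4 2 2
-3 -2 5
-3 -1 4
-3 0 3
-3 1 2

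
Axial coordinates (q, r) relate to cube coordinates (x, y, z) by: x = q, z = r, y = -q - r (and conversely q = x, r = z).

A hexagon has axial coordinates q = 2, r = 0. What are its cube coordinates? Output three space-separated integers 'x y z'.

x = q = 2
z = r = 0
y = -x - z = -(2) - (0) = -2

Answer: 2 -2 0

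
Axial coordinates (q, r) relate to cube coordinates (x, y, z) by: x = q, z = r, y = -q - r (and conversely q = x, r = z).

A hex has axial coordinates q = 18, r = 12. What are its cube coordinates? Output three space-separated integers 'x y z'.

x = q = 18
z = r = 12
y = -x - z = -(18) - (12) = -30

Answer: 18 -30 12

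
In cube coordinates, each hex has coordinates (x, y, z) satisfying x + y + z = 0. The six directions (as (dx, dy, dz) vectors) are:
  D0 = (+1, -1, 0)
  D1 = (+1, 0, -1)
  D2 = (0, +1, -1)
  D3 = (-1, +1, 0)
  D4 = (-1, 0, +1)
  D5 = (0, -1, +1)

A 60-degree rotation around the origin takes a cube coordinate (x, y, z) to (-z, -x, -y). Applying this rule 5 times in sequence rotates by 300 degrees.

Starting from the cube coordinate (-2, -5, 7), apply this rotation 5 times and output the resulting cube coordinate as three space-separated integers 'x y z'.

Answer: 5 -7 2

Derivation:
Start: (-2, -5, 7)
Step 1: (-2, -5, 7) -> (-(7), -(-2), -(-5)) = (-7, 2, 5)
Step 2: (-7, 2, 5) -> (-(5), -(-7), -(2)) = (-5, 7, -2)
Step 3: (-5, 7, -2) -> (-(-2), -(-5), -(7)) = (2, 5, -7)
Step 4: (2, 5, -7) -> (-(-7), -(2), -(5)) = (7, -2, -5)
Step 5: (7, -2, -5) -> (-(-5), -(7), -(-2)) = (5, -7, 2)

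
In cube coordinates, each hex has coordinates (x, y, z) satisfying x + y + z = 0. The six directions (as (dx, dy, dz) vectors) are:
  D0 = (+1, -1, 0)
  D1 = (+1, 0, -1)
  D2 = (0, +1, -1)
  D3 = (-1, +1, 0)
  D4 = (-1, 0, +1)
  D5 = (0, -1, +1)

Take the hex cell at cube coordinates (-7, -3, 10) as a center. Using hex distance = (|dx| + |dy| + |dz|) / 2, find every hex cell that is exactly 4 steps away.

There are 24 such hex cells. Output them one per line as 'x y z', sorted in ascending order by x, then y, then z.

Answer: -11 -3 14
-11 -2 13
-11 -1 12
-11 0 11
-11 1 10
-10 -4 14
-10 1 9
-9 -5 14
-9 1 8
-8 -6 14
-8 1 7
-7 -7 14
-7 1 6
-6 -7 13
-6 0 6
-5 -7 12
-5 -1 6
-4 -7 11
-4 -2 6
-3 -7 10
-3 -6 9
-3 -5 8
-3 -4 7
-3 -3 6

Derivation:
Walk ring at distance 4 from (-7, -3, 10):
Start at center + D4*4 = (-11, -3, 14)
  hex 0: (-11, -3, 14)
  hex 1: (-10, -4, 14)
  hex 2: (-9, -5, 14)
  hex 3: (-8, -6, 14)
  hex 4: (-7, -7, 14)
  hex 5: (-6, -7, 13)
  hex 6: (-5, -7, 12)
  hex 7: (-4, -7, 11)
  hex 8: (-3, -7, 10)
  hex 9: (-3, -6, 9)
  hex 10: (-3, -5, 8)
  hex 11: (-3, -4, 7)
  hex 12: (-3, -3, 6)
  hex 13: (-4, -2, 6)
  hex 14: (-5, -1, 6)
  hex 15: (-6, 0, 6)
  hex 16: (-7, 1, 6)
  hex 17: (-8, 1, 7)
  hex 18: (-9, 1, 8)
  hex 19: (-10, 1, 9)
  hex 20: (-11, 1, 10)
  hex 21: (-11, 0, 11)
  hex 22: (-11, -1, 12)
  hex 23: (-11, -2, 13)
Sorted: 24 hexes.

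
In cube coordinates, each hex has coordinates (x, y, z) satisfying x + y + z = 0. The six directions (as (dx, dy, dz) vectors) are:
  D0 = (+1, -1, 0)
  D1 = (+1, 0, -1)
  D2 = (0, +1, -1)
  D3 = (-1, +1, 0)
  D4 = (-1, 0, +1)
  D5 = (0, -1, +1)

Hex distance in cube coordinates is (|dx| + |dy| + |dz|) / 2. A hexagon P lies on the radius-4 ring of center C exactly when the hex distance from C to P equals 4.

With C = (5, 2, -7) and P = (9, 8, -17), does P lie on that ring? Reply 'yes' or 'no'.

Answer: no

Derivation:
|px - cx| = |9 - 5| = 4
|py - cy| = |8 - 2| = 6
|pz - cz| = |-17 - (-7)| = 10
distance = (4+6+10)/2 = 20/2 = 10
radius = 4; distance != radius -> no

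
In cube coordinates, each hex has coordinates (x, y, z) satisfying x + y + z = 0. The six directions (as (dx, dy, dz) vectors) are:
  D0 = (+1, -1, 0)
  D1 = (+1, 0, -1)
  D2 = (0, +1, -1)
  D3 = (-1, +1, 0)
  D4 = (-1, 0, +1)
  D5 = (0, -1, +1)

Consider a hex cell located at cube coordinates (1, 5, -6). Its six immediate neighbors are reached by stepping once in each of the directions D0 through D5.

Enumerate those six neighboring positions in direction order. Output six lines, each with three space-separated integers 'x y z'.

Answer: 2 4 -6
2 5 -7
1 6 -7
0 6 -6
0 5 -5
1 4 -5

Derivation:
Center: (1, 5, -6). Add each direction:
  D0: (1, 5, -6) + (1, -1, 0) = (2, 4, -6)
  D1: (1, 5, -6) + (1, 0, -1) = (2, 5, -7)
  D2: (1, 5, -6) + (0, 1, -1) = (1, 6, -7)
  D3: (1, 5, -6) + (-1, 1, 0) = (0, 6, -6)
  D4: (1, 5, -6) + (-1, 0, 1) = (0, 5, -5)
  D5: (1, 5, -6) + (0, -1, 1) = (1, 4, -5)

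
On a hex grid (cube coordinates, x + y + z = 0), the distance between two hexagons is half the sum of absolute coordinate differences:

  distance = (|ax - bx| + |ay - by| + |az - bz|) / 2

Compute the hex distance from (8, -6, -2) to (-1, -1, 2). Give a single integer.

|ax - bx| = |8 - (-1)| = 9
|ay - by| = |-6 - (-1)| = 5
|az - bz| = |-2 - 2| = 4
distance = (9 + 5 + 4) / 2 = 18 / 2 = 9

Answer: 9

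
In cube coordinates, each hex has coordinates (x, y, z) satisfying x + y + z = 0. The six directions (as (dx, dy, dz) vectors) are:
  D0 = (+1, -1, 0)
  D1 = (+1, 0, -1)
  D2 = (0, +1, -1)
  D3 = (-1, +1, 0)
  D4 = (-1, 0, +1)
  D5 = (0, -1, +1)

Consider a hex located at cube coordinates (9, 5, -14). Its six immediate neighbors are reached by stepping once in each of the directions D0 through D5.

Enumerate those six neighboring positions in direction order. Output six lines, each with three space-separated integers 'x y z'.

Center: (9, 5, -14). Add each direction:
  D0: (9, 5, -14) + (1, -1, 0) = (10, 4, -14)
  D1: (9, 5, -14) + (1, 0, -1) = (10, 5, -15)
  D2: (9, 5, -14) + (0, 1, -1) = (9, 6, -15)
  D3: (9, 5, -14) + (-1, 1, 0) = (8, 6, -14)
  D4: (9, 5, -14) + (-1, 0, 1) = (8, 5, -13)
  D5: (9, 5, -14) + (0, -1, 1) = (9, 4, -13)

Answer: 10 4 -14
10 5 -15
9 6 -15
8 6 -14
8 5 -13
9 4 -13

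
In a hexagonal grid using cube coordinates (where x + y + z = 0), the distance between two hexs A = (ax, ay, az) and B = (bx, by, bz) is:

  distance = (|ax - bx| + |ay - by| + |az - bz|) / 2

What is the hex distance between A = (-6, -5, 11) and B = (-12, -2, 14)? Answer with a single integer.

Answer: 6

Derivation:
|ax - bx| = |-6 - (-12)| = 6
|ay - by| = |-5 - (-2)| = 3
|az - bz| = |11 - 14| = 3
distance = (6 + 3 + 3) / 2 = 12 / 2 = 6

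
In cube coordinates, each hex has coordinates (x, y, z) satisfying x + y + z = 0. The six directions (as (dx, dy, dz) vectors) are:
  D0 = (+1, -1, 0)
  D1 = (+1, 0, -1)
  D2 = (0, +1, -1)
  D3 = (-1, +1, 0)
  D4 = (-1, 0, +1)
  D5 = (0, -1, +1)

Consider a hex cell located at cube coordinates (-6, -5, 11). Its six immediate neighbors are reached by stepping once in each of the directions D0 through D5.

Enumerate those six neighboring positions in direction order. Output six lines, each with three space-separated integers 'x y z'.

Center: (-6, -5, 11). Add each direction:
  D0: (-6, -5, 11) + (1, -1, 0) = (-5, -6, 11)
  D1: (-6, -5, 11) + (1, 0, -1) = (-5, -5, 10)
  D2: (-6, -5, 11) + (0, 1, -1) = (-6, -4, 10)
  D3: (-6, -5, 11) + (-1, 1, 0) = (-7, -4, 11)
  D4: (-6, -5, 11) + (-1, 0, 1) = (-7, -5, 12)
  D5: (-6, -5, 11) + (0, -1, 1) = (-6, -6, 12)

Answer: -5 -6 11
-5 -5 10
-6 -4 10
-7 -4 11
-7 -5 12
-6 -6 12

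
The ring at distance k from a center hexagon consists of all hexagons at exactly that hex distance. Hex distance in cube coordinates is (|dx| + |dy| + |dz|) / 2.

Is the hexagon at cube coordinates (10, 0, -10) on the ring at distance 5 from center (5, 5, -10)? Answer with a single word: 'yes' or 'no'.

Answer: yes

Derivation:
|px - cx| = |10 - 5| = 5
|py - cy| = |0 - 5| = 5
|pz - cz| = |-10 - (-10)| = 0
distance = (5+5+0)/2 = 10/2 = 5
radius = 5; distance == radius -> yes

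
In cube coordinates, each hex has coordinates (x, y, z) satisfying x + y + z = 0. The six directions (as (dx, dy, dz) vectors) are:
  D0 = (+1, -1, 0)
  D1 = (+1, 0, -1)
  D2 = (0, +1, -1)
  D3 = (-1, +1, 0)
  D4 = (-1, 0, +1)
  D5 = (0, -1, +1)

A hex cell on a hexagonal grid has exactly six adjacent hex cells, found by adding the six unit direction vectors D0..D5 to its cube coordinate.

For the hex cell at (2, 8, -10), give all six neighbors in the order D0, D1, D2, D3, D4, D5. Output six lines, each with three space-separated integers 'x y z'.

Answer: 3 7 -10
3 8 -11
2 9 -11
1 9 -10
1 8 -9
2 7 -9

Derivation:
Center: (2, 8, -10). Add each direction:
  D0: (2, 8, -10) + (1, -1, 0) = (3, 7, -10)
  D1: (2, 8, -10) + (1, 0, -1) = (3, 8, -11)
  D2: (2, 8, -10) + (0, 1, -1) = (2, 9, -11)
  D3: (2, 8, -10) + (-1, 1, 0) = (1, 9, -10)
  D4: (2, 8, -10) + (-1, 0, 1) = (1, 8, -9)
  D5: (2, 8, -10) + (0, -1, 1) = (2, 7, -9)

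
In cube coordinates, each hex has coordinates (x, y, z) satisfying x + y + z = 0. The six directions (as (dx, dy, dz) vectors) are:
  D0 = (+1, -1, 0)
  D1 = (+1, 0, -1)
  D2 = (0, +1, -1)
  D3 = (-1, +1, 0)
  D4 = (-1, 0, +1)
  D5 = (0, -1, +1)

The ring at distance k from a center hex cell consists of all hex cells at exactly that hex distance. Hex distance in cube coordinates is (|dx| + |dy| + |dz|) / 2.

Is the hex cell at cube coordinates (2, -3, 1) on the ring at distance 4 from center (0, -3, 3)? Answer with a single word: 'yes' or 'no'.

Answer: no

Derivation:
|px - cx| = |2 - 0| = 2
|py - cy| = |-3 - (-3)| = 0
|pz - cz| = |1 - 3| = 2
distance = (2+0+2)/2 = 4/2 = 2
radius = 4; distance != radius -> no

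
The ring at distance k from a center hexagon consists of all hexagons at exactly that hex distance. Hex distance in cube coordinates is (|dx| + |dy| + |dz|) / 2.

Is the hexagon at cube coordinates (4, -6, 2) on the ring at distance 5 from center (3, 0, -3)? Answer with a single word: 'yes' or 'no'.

|px - cx| = |4 - 3| = 1
|py - cy| = |-6 - 0| = 6
|pz - cz| = |2 - (-3)| = 5
distance = (1+6+5)/2 = 12/2 = 6
radius = 5; distance != radius -> no

Answer: no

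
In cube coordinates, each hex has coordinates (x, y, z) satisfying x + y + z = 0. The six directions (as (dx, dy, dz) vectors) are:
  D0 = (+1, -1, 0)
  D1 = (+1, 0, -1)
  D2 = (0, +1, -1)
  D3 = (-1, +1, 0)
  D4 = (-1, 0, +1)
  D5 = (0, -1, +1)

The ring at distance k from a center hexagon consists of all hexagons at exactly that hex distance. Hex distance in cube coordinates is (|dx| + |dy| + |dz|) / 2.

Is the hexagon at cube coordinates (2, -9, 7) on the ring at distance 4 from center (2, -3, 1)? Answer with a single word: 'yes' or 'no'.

Answer: no

Derivation:
|px - cx| = |2 - 2| = 0
|py - cy| = |-9 - (-3)| = 6
|pz - cz| = |7 - 1| = 6
distance = (0+6+6)/2 = 12/2 = 6
radius = 4; distance != radius -> no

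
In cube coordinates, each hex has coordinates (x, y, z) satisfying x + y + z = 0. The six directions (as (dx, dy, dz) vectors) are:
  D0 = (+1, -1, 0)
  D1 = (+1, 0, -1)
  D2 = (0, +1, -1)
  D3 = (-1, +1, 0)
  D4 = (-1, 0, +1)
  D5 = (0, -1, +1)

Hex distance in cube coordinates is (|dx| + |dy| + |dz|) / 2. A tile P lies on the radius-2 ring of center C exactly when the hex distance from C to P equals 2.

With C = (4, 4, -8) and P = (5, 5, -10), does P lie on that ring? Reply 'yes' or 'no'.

Answer: yes

Derivation:
|px - cx| = |5 - 4| = 1
|py - cy| = |5 - 4| = 1
|pz - cz| = |-10 - (-8)| = 2
distance = (1+1+2)/2 = 4/2 = 2
radius = 2; distance == radius -> yes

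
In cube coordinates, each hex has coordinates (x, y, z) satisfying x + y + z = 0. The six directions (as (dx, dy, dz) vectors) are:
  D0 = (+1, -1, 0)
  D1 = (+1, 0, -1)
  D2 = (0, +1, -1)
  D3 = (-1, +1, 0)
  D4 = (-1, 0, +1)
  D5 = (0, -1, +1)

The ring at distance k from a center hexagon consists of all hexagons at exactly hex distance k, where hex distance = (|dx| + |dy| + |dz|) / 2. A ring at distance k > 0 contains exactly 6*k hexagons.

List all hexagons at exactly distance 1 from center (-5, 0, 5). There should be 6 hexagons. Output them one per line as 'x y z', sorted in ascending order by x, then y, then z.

Answer: -6 0 6
-6 1 5
-5 -1 6
-5 1 4
-4 -1 5
-4 0 4

Derivation:
Walk ring at distance 1 from (-5, 0, 5):
Start at center + D4*1 = (-6, 0, 6)
  hex 0: (-6, 0, 6)
  hex 1: (-5, -1, 6)
  hex 2: (-4, -1, 5)
  hex 3: (-4, 0, 4)
  hex 4: (-5, 1, 4)
  hex 5: (-6, 1, 5)
Sorted: 6 hexes.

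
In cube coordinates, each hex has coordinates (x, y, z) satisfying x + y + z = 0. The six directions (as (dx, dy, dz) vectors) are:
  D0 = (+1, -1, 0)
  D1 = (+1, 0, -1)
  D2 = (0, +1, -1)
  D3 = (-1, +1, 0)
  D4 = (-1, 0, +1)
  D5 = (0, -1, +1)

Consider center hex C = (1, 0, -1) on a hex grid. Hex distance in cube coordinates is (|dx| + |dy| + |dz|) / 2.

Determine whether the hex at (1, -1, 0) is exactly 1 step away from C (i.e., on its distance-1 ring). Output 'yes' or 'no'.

|px - cx| = |1 - 1| = 0
|py - cy| = |-1 - 0| = 1
|pz - cz| = |0 - (-1)| = 1
distance = (0+1+1)/2 = 2/2 = 1
radius = 1; distance == radius -> yes

Answer: yes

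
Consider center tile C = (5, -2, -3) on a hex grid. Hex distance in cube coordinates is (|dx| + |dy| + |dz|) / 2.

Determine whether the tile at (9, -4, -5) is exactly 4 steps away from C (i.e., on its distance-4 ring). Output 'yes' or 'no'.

Answer: yes

Derivation:
|px - cx| = |9 - 5| = 4
|py - cy| = |-4 - (-2)| = 2
|pz - cz| = |-5 - (-3)| = 2
distance = (4+2+2)/2 = 8/2 = 4
radius = 4; distance == radius -> yes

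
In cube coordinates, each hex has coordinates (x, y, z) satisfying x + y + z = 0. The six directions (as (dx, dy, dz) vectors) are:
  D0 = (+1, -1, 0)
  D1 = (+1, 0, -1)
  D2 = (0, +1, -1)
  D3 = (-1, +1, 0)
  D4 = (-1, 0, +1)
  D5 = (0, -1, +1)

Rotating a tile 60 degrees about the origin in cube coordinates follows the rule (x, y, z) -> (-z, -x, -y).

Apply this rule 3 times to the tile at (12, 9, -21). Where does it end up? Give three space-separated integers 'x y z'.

Answer: -12 -9 21

Derivation:
Start: (12, 9, -21)
Step 1: (12, 9, -21) -> (-(-21), -(12), -(9)) = (21, -12, -9)
Step 2: (21, -12, -9) -> (-(-9), -(21), -(-12)) = (9, -21, 12)
Step 3: (9, -21, 12) -> (-(12), -(9), -(-21)) = (-12, -9, 21)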